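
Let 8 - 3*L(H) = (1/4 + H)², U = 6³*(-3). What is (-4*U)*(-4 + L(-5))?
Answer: -22950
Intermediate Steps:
U = -648 (U = 216*(-3) = -648)
L(H) = 8/3 - (¼ + H)²/3 (L(H) = 8/3 - (1/4 + H)²/3 = 8/3 - (1*(¼) + H)²/3 = 8/3 - (¼ + H)²/3)
(-4*U)*(-4 + L(-5)) = (-4*(-648))*(-4 + (8/3 - (1 + 4*(-5))²/48)) = 2592*(-4 + (8/3 - (1 - 20)²/48)) = 2592*(-4 + (8/3 - 1/48*(-19)²)) = 2592*(-4 + (8/3 - 1/48*361)) = 2592*(-4 + (8/3 - 361/48)) = 2592*(-4 - 233/48) = 2592*(-425/48) = -22950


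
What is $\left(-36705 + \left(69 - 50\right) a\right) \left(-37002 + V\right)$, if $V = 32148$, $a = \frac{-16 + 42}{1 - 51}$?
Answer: $\frac{4455350688}{25} \approx 1.7821 \cdot 10^{8}$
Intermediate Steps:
$a = - \frac{13}{25}$ ($a = \frac{26}{-50} = 26 \left(- \frac{1}{50}\right) = - \frac{13}{25} \approx -0.52$)
$\left(-36705 + \left(69 - 50\right) a\right) \left(-37002 + V\right) = \left(-36705 + \left(69 - 50\right) \left(- \frac{13}{25}\right)\right) \left(-37002 + 32148\right) = \left(-36705 + 19 \left(- \frac{13}{25}\right)\right) \left(-4854\right) = \left(-36705 - \frac{247}{25}\right) \left(-4854\right) = \left(- \frac{917872}{25}\right) \left(-4854\right) = \frac{4455350688}{25}$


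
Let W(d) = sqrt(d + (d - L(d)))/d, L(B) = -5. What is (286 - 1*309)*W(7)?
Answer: -23*sqrt(19)/7 ≈ -14.322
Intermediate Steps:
W(d) = sqrt(5 + 2*d)/d (W(d) = sqrt(d + (d - 1*(-5)))/d = sqrt(d + (d + 5))/d = sqrt(d + (5 + d))/d = sqrt(5 + 2*d)/d)
(286 - 1*309)*W(7) = (286 - 1*309)*(sqrt(5 + 2*7)/7) = (286 - 309)*(sqrt(5 + 14)/7) = -23*sqrt(19)/7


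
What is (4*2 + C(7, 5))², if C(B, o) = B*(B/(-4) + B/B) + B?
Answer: 1521/16 ≈ 95.063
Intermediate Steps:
C(B, o) = B + B*(1 - B/4) (C(B, o) = B*(B*(-¼) + 1) + B = B*(-B/4 + 1) + B = B*(1 - B/4) + B = B + B*(1 - B/4))
(4*2 + C(7, 5))² = (4*2 + (¼)*7*(8 - 1*7))² = (8 + (¼)*7*(8 - 7))² = (8 + (¼)*7*1)² = (8 + 7/4)² = (39/4)² = 1521/16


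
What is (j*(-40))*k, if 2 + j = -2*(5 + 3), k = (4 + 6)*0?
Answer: 0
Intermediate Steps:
k = 0 (k = 10*0 = 0)
j = -18 (j = -2 - 2*(5 + 3) = -2 - 2*8 = -2 - 16 = -18)
(j*(-40))*k = -18*(-40)*0 = 720*0 = 0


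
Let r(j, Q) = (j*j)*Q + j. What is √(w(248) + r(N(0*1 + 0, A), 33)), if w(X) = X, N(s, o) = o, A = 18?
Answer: √10958 ≈ 104.68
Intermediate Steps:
r(j, Q) = j + Q*j² (r(j, Q) = j²*Q + j = Q*j² + j = j + Q*j²)
√(w(248) + r(N(0*1 + 0, A), 33)) = √(248 + 18*(1 + 33*18)) = √(248 + 18*(1 + 594)) = √(248 + 18*595) = √(248 + 10710) = √10958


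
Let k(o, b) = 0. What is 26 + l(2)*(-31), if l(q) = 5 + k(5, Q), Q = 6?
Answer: -129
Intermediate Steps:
l(q) = 5 (l(q) = 5 + 0 = 5)
26 + l(2)*(-31) = 26 + 5*(-31) = 26 - 155 = -129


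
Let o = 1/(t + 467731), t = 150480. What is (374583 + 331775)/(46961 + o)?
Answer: 218339142769/14515903386 ≈ 15.041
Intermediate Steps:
o = 1/618211 (o = 1/(150480 + 467731) = 1/618211 ≈ 1.6176e-6)
(374583 + 331775)/(46961 + o) = (374583 + 331775)/(46961 + 1/618211) = 706358/(29031806772/618211) = 706358*(618211/29031806772) = 218339142769/14515903386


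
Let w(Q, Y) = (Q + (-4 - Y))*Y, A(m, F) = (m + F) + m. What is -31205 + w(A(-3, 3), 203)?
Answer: -73835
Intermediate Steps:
A(m, F) = F + 2*m (A(m, F) = (F + m) + m = F + 2*m)
w(Q, Y) = Y*(-4 + Q - Y) (w(Q, Y) = (-4 + Q - Y)*Y = Y*(-4 + Q - Y))
-31205 + w(A(-3, 3), 203) = -31205 + 203*(-4 + (3 + 2*(-3)) - 1*203) = -31205 + 203*(-4 + (3 - 6) - 203) = -31205 + 203*(-4 - 3 - 203) = -31205 + 203*(-210) = -31205 - 42630 = -73835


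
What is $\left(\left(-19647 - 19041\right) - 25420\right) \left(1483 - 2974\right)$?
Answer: $95585028$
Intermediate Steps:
$\left(\left(-19647 - 19041\right) - 25420\right) \left(1483 - 2974\right) = \left(\left(-19647 - 19041\right) - 25420\right) \left(-1491\right) = \left(-38688 - 25420\right) \left(-1491\right) = \left(-64108\right) \left(-1491\right) = 95585028$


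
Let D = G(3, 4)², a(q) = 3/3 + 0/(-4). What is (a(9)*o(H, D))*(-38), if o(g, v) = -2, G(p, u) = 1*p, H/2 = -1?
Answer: 76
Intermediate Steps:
H = -2 (H = 2*(-1) = -2)
G(p, u) = p
a(q) = 1 (a(q) = 3*(⅓) + 0*(-¼) = 1 + 0 = 1)
D = 9 (D = 3² = 9)
(a(9)*o(H, D))*(-38) = (1*(-2))*(-38) = -2*(-38) = 76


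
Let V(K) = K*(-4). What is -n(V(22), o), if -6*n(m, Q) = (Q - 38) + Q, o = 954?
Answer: 935/3 ≈ 311.67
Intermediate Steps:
V(K) = -4*K
n(m, Q) = 19/3 - Q/3 (n(m, Q) = -((Q - 38) + Q)/6 = -((-38 + Q) + Q)/6 = -(-38 + 2*Q)/6 = 19/3 - Q/3)
-n(V(22), o) = -(19/3 - ⅓*954) = -(19/3 - 318) = -1*(-935/3) = 935/3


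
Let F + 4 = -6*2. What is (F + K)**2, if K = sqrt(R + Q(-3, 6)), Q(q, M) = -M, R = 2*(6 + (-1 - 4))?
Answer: 252 - 64*I ≈ 252.0 - 64.0*I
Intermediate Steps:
R = 2 (R = 2*(6 - 5) = 2*1 = 2)
K = 2*I (K = sqrt(2 - 1*6) = sqrt(2 - 6) = sqrt(-4) = 2*I ≈ 2.0*I)
F = -16 (F = -4 - 6*2 = -4 - 12 = -16)
(F + K)**2 = (-16 + 2*I)**2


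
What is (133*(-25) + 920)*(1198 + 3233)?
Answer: -10656555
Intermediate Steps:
(133*(-25) + 920)*(1198 + 3233) = (-3325 + 920)*4431 = -2405*4431 = -10656555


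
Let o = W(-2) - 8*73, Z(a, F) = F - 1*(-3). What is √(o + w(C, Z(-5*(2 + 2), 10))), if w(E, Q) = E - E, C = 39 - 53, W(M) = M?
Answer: I*√586 ≈ 24.207*I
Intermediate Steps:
Z(a, F) = 3 + F (Z(a, F) = F + 3 = 3 + F)
o = -586 (o = -2 - 8*73 = -2 - 584 = -586)
C = -14
w(E, Q) = 0
√(o + w(C, Z(-5*(2 + 2), 10))) = √(-586 + 0) = √(-586) = I*√586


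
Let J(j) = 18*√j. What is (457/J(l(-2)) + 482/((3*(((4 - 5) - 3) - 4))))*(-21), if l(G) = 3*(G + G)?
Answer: 1687/4 + 3199*I*√3/36 ≈ 421.75 + 153.91*I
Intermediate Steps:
l(G) = 6*G (l(G) = 3*(2*G) = 6*G)
(457/J(l(-2)) + 482/((3*(((4 - 5) - 3) - 4))))*(-21) = (457/((18*√(6*(-2)))) + 482/((3*(((4 - 5) - 3) - 4))))*(-21) = (457/((18*√(-12))) + 482/((3*((-1 - 3) - 4))))*(-21) = (457/((18*(2*I*√3))) + 482/((3*(-4 - 4))))*(-21) = (457/((36*I*√3)) + 482/((3*(-8))))*(-21) = (457*(-I*√3/108) + 482/(-24))*(-21) = (-457*I*√3/108 + 482*(-1/24))*(-21) = (-457*I*√3/108 - 241/12)*(-21) = (-241/12 - 457*I*√3/108)*(-21) = 1687/4 + 3199*I*√3/36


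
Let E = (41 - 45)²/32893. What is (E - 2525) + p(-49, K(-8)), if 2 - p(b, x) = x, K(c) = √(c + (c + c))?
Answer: -82989023/32893 - 2*I*√6 ≈ -2523.0 - 4.899*I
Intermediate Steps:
K(c) = √3*√c (K(c) = √(c + 2*c) = √(3*c) = √3*√c)
p(b, x) = 2 - x
E = 16/32893 (E = (-4)²*(1/32893) = 16*(1/32893) = 16/32893 ≈ 0.00048643)
(E - 2525) + p(-49, K(-8)) = (16/32893 - 2525) + (2 - √3*√(-8)) = -83054809/32893 + (2 - √3*2*I*√2) = -83054809/32893 + (2 - 2*I*√6) = -82989023/32893 - 2*I*√6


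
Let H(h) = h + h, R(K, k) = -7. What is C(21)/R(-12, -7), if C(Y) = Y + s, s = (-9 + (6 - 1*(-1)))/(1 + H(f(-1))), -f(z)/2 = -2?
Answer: -187/63 ≈ -2.9683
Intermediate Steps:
f(z) = 4 (f(z) = -2*(-2) = 4)
H(h) = 2*h
s = -2/9 (s = (-9 + (6 - 1*(-1)))/(1 + 2*4) = (-9 + (6 + 1))/(1 + 8) = (-9 + 7)/9 = -2*1/9 = -2/9 ≈ -0.22222)
C(Y) = -2/9 + Y (C(Y) = Y - 2/9 = -2/9 + Y)
C(21)/R(-12, -7) = (-2/9 + 21)/(-7) = (187/9)*(-1/7) = -187/63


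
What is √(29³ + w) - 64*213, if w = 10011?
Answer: -13632 + 20*√86 ≈ -13447.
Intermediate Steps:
√(29³ + w) - 64*213 = √(29³ + 10011) - 64*213 = √(24389 + 10011) - 13632 = √34400 - 13632 = 20*√86 - 13632 = -13632 + 20*√86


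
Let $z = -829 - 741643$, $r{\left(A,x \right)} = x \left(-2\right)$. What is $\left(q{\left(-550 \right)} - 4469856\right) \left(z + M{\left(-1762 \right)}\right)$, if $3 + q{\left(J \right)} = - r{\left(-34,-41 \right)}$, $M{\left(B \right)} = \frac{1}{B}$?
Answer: $\frac{5847736236645765}{1762} \approx 3.3188 \cdot 10^{12}$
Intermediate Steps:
$r{\left(A,x \right)} = - 2 x$
$z = -742472$ ($z = -829 - 741643 = -742472$)
$q{\left(J \right)} = -85$ ($q{\left(J \right)} = -3 - \left(-2\right) \left(-41\right) = -3 - 82 = -85$)
$\left(q{\left(-550 \right)} - 4469856\right) \left(z + M{\left(-1762 \right)}\right) = \left(-85 - 4469856\right) \left(-742472 + \frac{1}{-1762}\right) = - 4469941 \left(-742472 - \frac{1}{1762}\right) = \left(-4469941\right) \left(- \frac{1308235665}{1762}\right) = \frac{5847736236645765}{1762}$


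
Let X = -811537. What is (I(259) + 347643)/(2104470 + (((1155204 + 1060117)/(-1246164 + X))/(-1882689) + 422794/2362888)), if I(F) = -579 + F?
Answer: 1589672050030014390237468/9632006586287811985302677 ≈ 0.16504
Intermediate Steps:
(I(259) + 347643)/(2104470 + (((1155204 + 1060117)/(-1246164 + X))/(-1882689) + 422794/2362888)) = ((-579 + 259) + 347643)/(2104470 + (((1155204 + 1060117)/(-1246164 - 811537))/(-1882689) + 422794/2362888)) = (-320 + 347643)/(2104470 + ((2215321/(-2057701))*(-1/1882689) + 422794*(1/2362888))) = 347323/(2104470 + ((2215321*(-1/2057701))*(-1/1882689) + 211397/1181444)) = 347323/(2104470 + (-2215321/2057701*(-1/1882689) + 211397/1181444)) = 347323/(2104470 + (2215321/3874011037989 + 211397/1181444)) = 347323/(2104470 + 818956928675464157/4576927096765876116) = 347323/(9632006586287811985302677/4576927096765876116) = 347323*(4576927096765876116/9632006586287811985302677) = 1589672050030014390237468/9632006586287811985302677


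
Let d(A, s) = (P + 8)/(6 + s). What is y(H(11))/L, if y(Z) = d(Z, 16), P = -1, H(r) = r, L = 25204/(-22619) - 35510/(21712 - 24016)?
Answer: 91199808/4098218707 ≈ 0.022254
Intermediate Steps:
L = 372565337/26057088 (L = 25204*(-1/22619) - 35510/(-2304) = -25204/22619 - 35510*(-1/2304) = -25204/22619 + 17755/1152 = 372565337/26057088 ≈ 14.298)
d(A, s) = 7/(6 + s) (d(A, s) = (-1 + 8)/(6 + s) = 7/(6 + s))
y(Z) = 7/22 (y(Z) = 7/(6 + 16) = 7/22)
y(H(11))/L = 7/(22*(372565337/26057088)) = (7/22)*(26057088/372565337) = 91199808/4098218707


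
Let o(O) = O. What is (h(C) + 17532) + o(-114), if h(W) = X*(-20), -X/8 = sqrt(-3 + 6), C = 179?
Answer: 17418 + 160*sqrt(3) ≈ 17695.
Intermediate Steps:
X = -8*sqrt(3) (X = -8*sqrt(-3 + 6) = -8*sqrt(3) ≈ -13.856)
h(W) = 160*sqrt(3) (h(W) = -8*sqrt(3)*(-20) = 160*sqrt(3))
(h(C) + 17532) + o(-114) = (160*sqrt(3) + 17532) - 114 = (17532 + 160*sqrt(3)) - 114 = 17418 + 160*sqrt(3)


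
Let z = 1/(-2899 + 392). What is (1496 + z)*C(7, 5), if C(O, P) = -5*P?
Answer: -93761775/2507 ≈ -37400.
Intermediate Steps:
z = -1/2507 (z = 1/(-2507) = -1/2507 ≈ -0.00039888)
(1496 + z)*C(7, 5) = (1496 - 1/2507)*(-5*5) = (3750471/2507)*(-25) = -93761775/2507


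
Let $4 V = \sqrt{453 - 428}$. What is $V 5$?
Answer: $\frac{25}{4} \approx 6.25$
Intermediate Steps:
$V = \frac{5}{4}$ ($V = \frac{\sqrt{453 - 428}}{4} = \frac{\sqrt{25}}{4} = \frac{1}{4} \cdot 5 = \frac{5}{4} \approx 1.25$)
$V 5 = \frac{5}{4} \cdot 5 = \frac{25}{4}$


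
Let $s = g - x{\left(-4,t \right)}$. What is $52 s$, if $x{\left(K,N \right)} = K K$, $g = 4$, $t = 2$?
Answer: $-624$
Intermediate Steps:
$x{\left(K,N \right)} = K^{2}$
$s = -12$ ($s = 4 - \left(-4\right)^{2} = 4 - 16 = -12$)
$52 s = 52 \left(-12\right) = -624$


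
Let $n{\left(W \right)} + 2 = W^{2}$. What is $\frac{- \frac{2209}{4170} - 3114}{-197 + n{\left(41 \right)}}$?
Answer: $- \frac{12987589}{6179940} \approx -2.1016$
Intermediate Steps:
$n{\left(W \right)} = -2 + W^{2}$
$\frac{- \frac{2209}{4170} - 3114}{-197 + n{\left(41 \right)}} = \frac{- \frac{2209}{4170} - 3114}{-197 - \left(2 - 41^{2}\right)} = \frac{\left(-2209\right) \frac{1}{4170} - 3114}{-197 + \left(-2 + 1681\right)} = \frac{- \frac{2209}{4170} - 3114}{-197 + 1679} = - \frac{12987589}{4170 \cdot 1482} = \left(- \frac{12987589}{4170}\right) \frac{1}{1482} = - \frac{12987589}{6179940}$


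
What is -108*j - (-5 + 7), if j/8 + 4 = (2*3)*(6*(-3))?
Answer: 96766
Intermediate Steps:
j = -896 (j = -32 + 8*((2*3)*(6*(-3))) = -32 + 8*(6*(-18)) = -32 + 8*(-108) = -32 - 864 = -896)
-108*j - (-5 + 7) = -108*(-896) - (-5 + 7) = 96768 - 1*2 = 96768 - 2 = 96766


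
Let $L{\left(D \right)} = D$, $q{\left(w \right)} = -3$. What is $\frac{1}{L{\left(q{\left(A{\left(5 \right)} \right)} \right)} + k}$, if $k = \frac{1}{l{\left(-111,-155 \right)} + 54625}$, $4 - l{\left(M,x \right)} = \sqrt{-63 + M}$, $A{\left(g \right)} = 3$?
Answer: $- \frac{4476464408}{13429311281} - \frac{i \sqrt{174}}{26858622562} \approx -0.33334 - 4.9112 \cdot 10^{-10} i$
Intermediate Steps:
$l{\left(M,x \right)} = 4 - \sqrt{-63 + M}$
$k = \frac{1}{54629 - i \sqrt{174}}$ ($k = \frac{1}{\left(4 - \sqrt{-63 - 111}\right) + 54625} = \frac{1}{\left(4 - \sqrt{-174}\right) + 54625} = \frac{1}{\left(4 - i \sqrt{174}\right) + 54625} = \frac{1}{54629 - i \sqrt{174}} \approx 1.8305 \cdot 10^{-5} + 4.42 \cdot 10^{-9} i$)
$\frac{1}{L{\left(q{\left(A{\left(5 \right)} \right)} \right)} + k} = \frac{1}{-3 + \left(\frac{54629}{2984327815} + \frac{i \sqrt{174}}{2984327815}\right)} = \frac{1}{- \frac{8952928816}{2984327815} + \frac{i \sqrt{174}}{2984327815}}$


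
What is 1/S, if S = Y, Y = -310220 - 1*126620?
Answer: -1/436840 ≈ -2.2892e-6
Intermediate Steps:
Y = -436840 (Y = -310220 - 126620 = -436840)
S = -436840
1/S = 1/(-436840) = -1/436840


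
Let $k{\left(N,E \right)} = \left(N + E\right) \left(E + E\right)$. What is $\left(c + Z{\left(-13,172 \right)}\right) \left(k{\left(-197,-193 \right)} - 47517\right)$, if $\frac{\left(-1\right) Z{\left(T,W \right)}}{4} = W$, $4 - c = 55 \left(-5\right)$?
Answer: $-42136407$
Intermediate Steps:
$c = 279$ ($c = 4 - 55 \left(-5\right) = 4 - -275 = 4 + 275 = 279$)
$Z{\left(T,W \right)} = - 4 W$
$k{\left(N,E \right)} = 2 E \left(E + N\right)$ ($k{\left(N,E \right)} = \left(E + N\right) 2 E = 2 E \left(E + N\right)$)
$\left(c + Z{\left(-13,172 \right)}\right) \left(k{\left(-197,-193 \right)} - 47517\right) = \left(279 - 688\right) \left(2 \left(-193\right) \left(-193 - 197\right) - 47517\right) = \left(279 - 688\right) \left(2 \left(-193\right) \left(-390\right) - 47517\right) = - 409 \left(150540 - 47517\right) = \left(-409\right) 103023 = -42136407$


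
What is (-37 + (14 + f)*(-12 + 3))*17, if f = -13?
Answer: -782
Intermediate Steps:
(-37 + (14 + f)*(-12 + 3))*17 = (-37 + (14 - 13)*(-12 + 3))*17 = (-37 + 1*(-9))*17 = (-37 - 9)*17 = -46*17 = -782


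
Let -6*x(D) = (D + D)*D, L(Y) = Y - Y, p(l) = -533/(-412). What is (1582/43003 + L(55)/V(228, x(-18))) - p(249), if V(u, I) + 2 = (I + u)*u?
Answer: -22268815/17717236 ≈ -1.2569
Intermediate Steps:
p(l) = 533/412 (p(l) = -533*(-1/412) = 533/412)
L(Y) = 0
x(D) = -D**2/3 (x(D) = -(D + D)*D/6 = -2*D*D/6 = -D**2/3)
V(u, I) = -2 + u*(I + u) (V(u, I) = -2 + (I + u)*u = -2 + u*(I + u))
(1582/43003 + L(55)/V(228, x(-18))) - p(249) = (1582/43003 + 0/(-2 + 228**2 - 1/3*(-18)**2*228)) - 1*533/412 = (1582*(1/43003) + 0/(-2 + 51984 - 1/3*324*228)) - 533/412 = (1582/43003 + 0/(-2 + 51984 - 108*228)) - 533/412 = (1582/43003 + 0/(-2 + 51984 - 24624)) - 533/412 = (1582/43003 + 0/27358) - 533/412 = (1582/43003 + 0*(1/27358)) - 533/412 = (1582/43003 + 0) - 533/412 = 1582/43003 - 533/412 = -22268815/17717236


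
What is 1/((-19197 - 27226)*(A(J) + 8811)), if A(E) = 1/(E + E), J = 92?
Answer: -184/75262128175 ≈ -2.4448e-9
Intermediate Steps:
A(E) = 1/(2*E)
1/((-19197 - 27226)*(A(J) + 8811)) = 1/((-19197 - 27226)*((½)/92 + 8811)) = 1/(-46423*((½)*(1/92) + 8811)) = 1/(-46423*(1/184 + 8811)) = 1/(-46423*1621225/184) = 1/(-75262128175/184) = -184/75262128175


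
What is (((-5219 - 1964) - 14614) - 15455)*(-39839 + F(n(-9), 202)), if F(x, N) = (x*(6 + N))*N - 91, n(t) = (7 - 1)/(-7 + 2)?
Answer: 16828441992/5 ≈ 3.3657e+9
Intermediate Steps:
n(t) = -6/5 (n(t) = 6/(-5) = 6*(-⅕) = -6/5)
F(x, N) = -91 + N*x*(6 + N) (F(x, N) = N*x*(6 + N) - 91 = -91 + N*x*(6 + N))
(((-5219 - 1964) - 14614) - 15455)*(-39839 + F(n(-9), 202)) = (((-5219 - 1964) - 14614) - 15455)*(-39839 + (-91 - 6/5*202² + 6*202*(-6/5))) = ((-7183 - 14614) - 15455)*(-39839 + (-91 - 6/5*40804 - 7272/5)) = (-21797 - 15455)*(-39839 + (-91 - 244824/5 - 7272/5)) = -37252*(-39839 - 252551/5) = -37252*(-451746/5) = 16828441992/5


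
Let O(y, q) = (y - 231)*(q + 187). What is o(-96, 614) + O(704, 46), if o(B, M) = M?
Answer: 110823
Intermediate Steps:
O(y, q) = (-231 + y)*(187 + q)
o(-96, 614) + O(704, 46) = 614 + (-43197 - 231*46 + 187*704 + 46*704) = 614 + (-43197 - 10626 + 131648 + 32384) = 614 + 110209 = 110823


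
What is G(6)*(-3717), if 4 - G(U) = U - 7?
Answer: -18585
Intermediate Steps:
G(U) = 11 - U (G(U) = 4 - (U - 7) = 4 - (-7 + U) = 4 + (7 - U) = 11 - U)
G(6)*(-3717) = (11 - 1*6)*(-3717) = (11 - 6)*(-3717) = 5*(-3717) = -18585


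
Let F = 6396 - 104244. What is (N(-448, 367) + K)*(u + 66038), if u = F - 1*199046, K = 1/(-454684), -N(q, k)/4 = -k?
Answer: -38522716270254/113671 ≈ -3.3890e+8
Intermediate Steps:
N(q, k) = 4*k (N(q, k) = -(-4)*k = 4*k)
F = -97848
K = -1/454684 ≈ -2.1993e-6
u = -296894 (u = -97848 - 1*199046 = -97848 - 199046 = -296894)
(N(-448, 367) + K)*(u + 66038) = (4*367 - 1/454684)*(-296894 + 66038) = (1468 - 1/454684)*(-230856) = (667476111/454684)*(-230856) = -38522716270254/113671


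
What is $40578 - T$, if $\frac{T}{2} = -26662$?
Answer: $93902$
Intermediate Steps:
$T = -53324$ ($T = 2 \left(-26662\right) = -53324$)
$40578 - T = 40578 - -53324 = 40578 + 53324 = 93902$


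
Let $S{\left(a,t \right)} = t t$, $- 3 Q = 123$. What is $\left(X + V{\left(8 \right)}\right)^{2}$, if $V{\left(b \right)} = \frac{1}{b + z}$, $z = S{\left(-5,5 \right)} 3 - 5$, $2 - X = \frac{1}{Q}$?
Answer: $\frac{42445225}{10227204} \approx 4.1502$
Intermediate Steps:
$Q = -41$ ($Q = \left(- \frac{1}{3}\right) 123 = -41$)
$S{\left(a,t \right)} = t^{2}$
$X = \frac{83}{41}$ ($X = 2 - \frac{1}{-41} = 2 - - \frac{1}{41} = 2 + \frac{1}{41} = \frac{83}{41} \approx 2.0244$)
$z = 70$ ($z = 5^{2} \cdot 3 - 5 = 25 \cdot 3 - 5 = 75 - 5 = 70$)
$V{\left(b \right)} = \frac{1}{70 + b}$ ($V{\left(b \right)} = \frac{1}{b + 70} = \frac{1}{70 + b}$)
$\left(X + V{\left(8 \right)}\right)^{2} = \left(\frac{83}{41} + \frac{1}{70 + 8}\right)^{2} = \left(\frac{83}{41} + \frac{1}{78}\right)^{2} = \left(\frac{6515}{3198}\right)^{2} = \frac{42445225}{10227204}$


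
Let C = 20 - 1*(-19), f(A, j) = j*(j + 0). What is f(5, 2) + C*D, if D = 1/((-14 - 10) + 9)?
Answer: 7/5 ≈ 1.4000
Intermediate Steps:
f(A, j) = j**2 (f(A, j) = j*j = j**2)
C = 39 (C = 20 + 19 = 39)
D = -1/15 (D = 1/(-24 + 9) = 1/(-15) = -1/15 ≈ -0.066667)
f(5, 2) + C*D = 2**2 + 39*(-1/15) = 4 - 13/5 = 7/5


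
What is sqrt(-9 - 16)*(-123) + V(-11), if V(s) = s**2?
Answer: 121 - 615*I ≈ 121.0 - 615.0*I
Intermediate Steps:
sqrt(-9 - 16)*(-123) + V(-11) = sqrt(-9 - 16)*(-123) + (-11)**2 = sqrt(-25)*(-123) + 121 = (5*I)*(-123) + 121 = -615*I + 121 = 121 - 615*I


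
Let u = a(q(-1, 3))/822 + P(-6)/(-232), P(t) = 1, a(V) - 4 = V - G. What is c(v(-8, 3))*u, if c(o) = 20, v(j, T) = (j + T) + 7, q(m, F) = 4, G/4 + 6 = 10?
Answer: -6695/23838 ≈ -0.28085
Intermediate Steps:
G = 16 (G = -24 + 4*10 = -24 + 40 = 16)
v(j, T) = 7 + T + j (v(j, T) = (T + j) + 7 = 7 + T + j)
a(V) = -12 + V (a(V) = 4 + (V - 1*16) = 4 + (V - 16) = 4 + (-16 + V) = -12 + V)
u = -1339/95352 (u = (-12 + 4)/822 + 1/(-232) = -8*1/822 + 1*(-1/232) = -4/411 - 1/232 = -1339/95352 ≈ -0.014043)
c(v(-8, 3))*u = 20*(-1339/95352) = -6695/23838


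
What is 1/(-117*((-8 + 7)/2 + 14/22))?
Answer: -22/351 ≈ -0.062678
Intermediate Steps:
1/(-117*((-8 + 7)/2 + 14/22)) = 1/(-117*(-1*1/2 + 14*(1/22))) = 1/(-117*(-1/2 + 7/11)) = 1/(-117*3/22) = 1/(-351/22) = -22/351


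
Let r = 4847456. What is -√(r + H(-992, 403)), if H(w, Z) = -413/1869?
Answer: -√345570275031/267 ≈ -2201.7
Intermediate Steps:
H(w, Z) = -59/267 (H(w, Z) = -413*1/1869 = -59/267)
-√(r + H(-992, 403)) = -√(4847456 - 59/267) = -√(1294270693/267) = -√345570275031/267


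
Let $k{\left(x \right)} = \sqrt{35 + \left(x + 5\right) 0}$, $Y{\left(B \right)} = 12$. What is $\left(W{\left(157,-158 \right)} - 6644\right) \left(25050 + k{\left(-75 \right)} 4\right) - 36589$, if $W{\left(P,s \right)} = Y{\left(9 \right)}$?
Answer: $-166168189 - 26528 \sqrt{35} \approx -1.6633 \cdot 10^{8}$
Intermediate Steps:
$W{\left(P,s \right)} = 12$
$k{\left(x \right)} = \sqrt{35}$ ($k{\left(x \right)} = \sqrt{35 + \left(5 + x\right) 0} = \sqrt{35 + 0} = \sqrt{35}$)
$\left(W{\left(157,-158 \right)} - 6644\right) \left(25050 + k{\left(-75 \right)} 4\right) - 36589 = \left(12 - 6644\right) \left(25050 + \sqrt{35} \cdot 4\right) - 36589 = - 6632 \left(25050 + 4 \sqrt{35}\right) - 36589 = \left(-166131600 - 26528 \sqrt{35}\right) - 36589 = -166168189 - 26528 \sqrt{35}$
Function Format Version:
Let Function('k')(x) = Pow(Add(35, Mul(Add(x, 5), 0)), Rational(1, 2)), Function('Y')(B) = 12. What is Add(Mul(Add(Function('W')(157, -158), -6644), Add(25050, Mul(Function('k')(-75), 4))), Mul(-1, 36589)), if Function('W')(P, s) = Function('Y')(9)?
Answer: Add(-166168189, Mul(-26528, Pow(35, Rational(1, 2)))) ≈ -1.6633e+8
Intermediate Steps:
Function('W')(P, s) = 12
Function('k')(x) = Pow(35, Rational(1, 2)) (Function('k')(x) = Pow(Add(35, Mul(Add(5, x), 0)), Rational(1, 2)) = Pow(Add(35, 0), Rational(1, 2)) = Pow(35, Rational(1, 2)))
Add(Mul(Add(Function('W')(157, -158), -6644), Add(25050, Mul(Function('k')(-75), 4))), Mul(-1, 36589)) = Add(Mul(Add(12, -6644), Add(25050, Mul(Pow(35, Rational(1, 2)), 4))), Mul(-1, 36589)) = Add(Mul(-6632, Add(25050, Mul(4, Pow(35, Rational(1, 2))))), -36589) = Add(Add(-166131600, Mul(-26528, Pow(35, Rational(1, 2)))), -36589) = Add(-166168189, Mul(-26528, Pow(35, Rational(1, 2))))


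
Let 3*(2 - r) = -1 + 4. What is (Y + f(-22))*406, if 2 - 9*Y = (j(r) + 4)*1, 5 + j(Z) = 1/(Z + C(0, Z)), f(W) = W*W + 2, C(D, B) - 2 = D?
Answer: 5330780/27 ≈ 1.9744e+5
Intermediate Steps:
C(D, B) = 2 + D
f(W) = 2 + W² (f(W) = W² + 2 = 2 + W²)
r = 1 (r = 2 - (-1 + 4)/3 = 2 - ⅓*3 = 2 - 1 = 1)
j(Z) = -5 + 1/(2 + Z) (j(Z) = -5 + 1/(Z + (2 + 0)) = -5 + 1/(Z + 2) = -5 + 1/(2 + Z))
Y = 8/27 (Y = 2/9 - ((-9 - 5*1)/(2 + 1) + 4)/9 = 2/9 - ((-9 - 5)/3 + 4)/9 = 2/9 - ((⅓)*(-14) + 4)/9 = 2/9 - (-14/3 + 4)/9 = 2/9 - (-2)/27 = 2/9 - ⅑*(-⅔) = 2/9 + 2/27 = 8/27 ≈ 0.29630)
(Y + f(-22))*406 = (8/27 + (2 + (-22)²))*406 = (8/27 + (2 + 484))*406 = (8/27 + 486)*406 = (13130/27)*406 = 5330780/27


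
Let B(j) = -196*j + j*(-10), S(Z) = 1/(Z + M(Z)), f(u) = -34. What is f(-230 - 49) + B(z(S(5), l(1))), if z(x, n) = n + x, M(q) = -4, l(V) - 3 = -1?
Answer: -652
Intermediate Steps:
l(V) = 2 (l(V) = 3 - 1 = 2)
S(Z) = 1/(-4 + Z) (S(Z) = 1/(Z - 4) = 1/(-4 + Z))
B(j) = -206*j (B(j) = -196*j - 10*j = -206*j)
f(-230 - 49) + B(z(S(5), l(1))) = -34 - 206*(2 + 1/(-4 + 5)) = -34 - 206*(2 + 1/1) = -34 - 206*(2 + 1) = -34 - 206*3 = -34 - 618 = -652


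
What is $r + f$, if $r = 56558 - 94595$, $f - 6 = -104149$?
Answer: $-142180$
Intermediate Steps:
$f = -104143$ ($f = 6 - 104149 = -104143$)
$r = -38037$ ($r = 56558 - 94595 = -38037$)
$r + f = -38037 - 104143 = -142180$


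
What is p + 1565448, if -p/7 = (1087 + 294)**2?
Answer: -11784679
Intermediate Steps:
p = -13350127 (p = -7*(1087 + 294)**2 = -7*1381**2 = -7*1907161 = -13350127)
p + 1565448 = -13350127 + 1565448 = -11784679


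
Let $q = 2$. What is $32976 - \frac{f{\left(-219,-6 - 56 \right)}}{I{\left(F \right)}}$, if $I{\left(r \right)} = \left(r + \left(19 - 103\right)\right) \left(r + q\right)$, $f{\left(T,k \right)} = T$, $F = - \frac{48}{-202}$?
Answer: $\frac{21015519647}{637320} \approx 32975.0$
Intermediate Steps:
$F = \frac{24}{101}$ ($F = \left(-48\right) \left(- \frac{1}{202}\right) = \frac{24}{101} \approx 0.23762$)
$I{\left(r \right)} = \left(-84 + r\right) \left(2 + r\right)$ ($I{\left(r \right)} = \left(r + \left(19 - 103\right)\right) \left(r + 2\right) = \left(r - 84\right) \left(2 + r\right) = \left(-84 + r\right) \left(2 + r\right)$)
$32976 - \frac{f{\left(-219,-6 - 56 \right)}}{I{\left(F \right)}} = 32976 - - \frac{219}{-168 + \left(\frac{24}{101}\right)^{2} - \frac{1968}{101}} = 32976 - - \frac{219}{-168 + \frac{576}{10201} - \frac{1968}{101}} = 32976 - - \frac{219}{- \frac{1911960}{10201}} = 32976 - \left(-219\right) \left(- \frac{10201}{1911960}\right) = 32976 - \frac{744673}{637320} = \frac{21015519647}{637320}$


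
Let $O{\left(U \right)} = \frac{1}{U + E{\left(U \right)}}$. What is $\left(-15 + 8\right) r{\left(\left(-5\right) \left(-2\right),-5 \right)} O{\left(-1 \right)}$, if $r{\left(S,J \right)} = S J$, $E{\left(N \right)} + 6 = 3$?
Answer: $- \frac{175}{2} \approx -87.5$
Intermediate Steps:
$E{\left(N \right)} = -3$ ($E{\left(N \right)} = -6 + 3 = -3$)
$r{\left(S,J \right)} = J S$
$O{\left(U \right)} = \frac{1}{-3 + U}$ ($O{\left(U \right)} = \frac{1}{U - 3} = \frac{1}{-3 + U}$)
$\left(-15 + 8\right) r{\left(\left(-5\right) \left(-2\right),-5 \right)} O{\left(-1 \right)} = \left(-15 + 8\right) \frac{\left(-5\right) \left(\left(-5\right) \left(-2\right)\right)}{-3 - 1} = - 7 \frac{\left(-5\right) 10}{-4} = - 7 \left(\left(-50\right) \left(- \frac{1}{4}\right)\right) = \left(-7\right) \frac{25}{2} = - \frac{175}{2}$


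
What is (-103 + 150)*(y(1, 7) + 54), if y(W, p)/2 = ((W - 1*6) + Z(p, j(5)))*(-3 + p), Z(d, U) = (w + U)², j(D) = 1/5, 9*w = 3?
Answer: 172114/225 ≈ 764.95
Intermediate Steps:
w = ⅓ (w = (⅑)*3 = ⅓ ≈ 0.33333)
j(D) = ⅕
Z(d, U) = (⅓ + U)²
y(W, p) = 2*(-3 + p)*(-1286/225 + W) (y(W, p) = 2*(((W - 1*6) + (1 + 3*(⅕))²/9)*(-3 + p)) = 2*(((W - 6) + (1 + ⅗)²/9)*(-3 + p)) = 2*(((-6 + W) + (8/5)²/9)*(-3 + p)) = 2*(((-6 + W) + (⅑)*(64/25))*(-3 + p)) = 2*(((-6 + W) + 64/225)*(-3 + p)) = 2*((-1286/225 + W)*(-3 + p)) = 2*((-3 + p)*(-1286/225 + W)) = 2*(-3 + p)*(-1286/225 + W))
(-103 + 150)*(y(1, 7) + 54) = (-103 + 150)*((2572/75 - 6*1 - 2572/225*7 + 2*1*7) + 54) = 47*((2572/75 - 6 - 18004/225 + 14) + 54) = 47*(-8488/225 + 54) = 47*(3662/225) = 172114/225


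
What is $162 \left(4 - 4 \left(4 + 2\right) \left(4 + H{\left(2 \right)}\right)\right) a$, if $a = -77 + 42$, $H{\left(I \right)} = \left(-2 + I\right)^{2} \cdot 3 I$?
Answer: $521640$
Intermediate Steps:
$H{\left(I \right)} = 3 I \left(-2 + I\right)^{2}$ ($H{\left(I \right)} = 3 \left(-2 + I\right)^{2} I = 3 I \left(-2 + I\right)^{2}$)
$a = -35$
$162 \left(4 - 4 \left(4 + 2\right) \left(4 + H{\left(2 \right)}\right)\right) a = 162 \left(4 - 4 \left(4 + 2\right) \left(4 + 3 \cdot 2 \left(-2 + 2\right)^{2}\right)\right) \left(-35\right) = 162 \left(4 - 4 \cdot 6 \left(4 + 3 \cdot 2 \cdot 0^{2}\right)\right) \left(-35\right) = 162 \left(4 - 4 \cdot 6 \left(4 + 3 \cdot 2 \cdot 0\right)\right) \left(-35\right) = 162 \left(4 - 4 \cdot 6 \left(4 + 0\right)\right) \left(-35\right) = 162 \left(4 - 4 \cdot 6 \cdot 4\right) \left(-35\right) = 162 \left(4 - 96\right) \left(-35\right) = 162 \left(-92\right) \left(-35\right) = \left(-14904\right) \left(-35\right) = 521640$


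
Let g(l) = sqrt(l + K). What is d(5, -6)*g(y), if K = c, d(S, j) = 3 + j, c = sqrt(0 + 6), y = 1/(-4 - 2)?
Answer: -sqrt(-6 + 36*sqrt(6))/2 ≈ -4.5327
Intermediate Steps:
y = -1/6 (y = 1/(-6) = -1/6 ≈ -0.16667)
c = sqrt(6) ≈ 2.4495
K = sqrt(6) ≈ 2.4495
g(l) = sqrt(l + sqrt(6))
d(5, -6)*g(y) = (3 - 6)*sqrt(-1/6 + sqrt(6)) = -3*sqrt(-1/6 + sqrt(6))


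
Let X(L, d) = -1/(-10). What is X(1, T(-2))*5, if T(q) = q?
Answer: ½ ≈ 0.50000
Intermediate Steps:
X(L, d) = ⅒ (X(L, d) = -1*(-⅒) = ⅒)
X(1, T(-2))*5 = (⅒)*5 = ½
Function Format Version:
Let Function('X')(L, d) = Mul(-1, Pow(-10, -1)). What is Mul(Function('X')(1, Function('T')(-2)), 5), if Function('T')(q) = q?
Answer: Rational(1, 2) ≈ 0.50000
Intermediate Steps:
Function('X')(L, d) = Rational(1, 10) (Function('X')(L, d) = Mul(-1, Rational(-1, 10)) = Rational(1, 10))
Mul(Function('X')(1, Function('T')(-2)), 5) = Mul(Rational(1, 10), 5) = Rational(1, 2)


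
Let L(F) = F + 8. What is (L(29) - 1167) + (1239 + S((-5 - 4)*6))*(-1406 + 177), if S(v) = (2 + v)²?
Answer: -4847077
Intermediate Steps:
L(F) = 8 + F
(L(29) - 1167) + (1239 + S((-5 - 4)*6))*(-1406 + 177) = ((8 + 29) - 1167) + (1239 + (2 + (-5 - 4)*6)²)*(-1406 + 177) = (37 - 1167) + (1239 + (2 - 9*6)²)*(-1229) = -1130 + (1239 + (2 - 54)²)*(-1229) = -1130 + (1239 + (-52)²)*(-1229) = -1130 + (1239 + 2704)*(-1229) = -1130 + 3943*(-1229) = -1130 - 4845947 = -4847077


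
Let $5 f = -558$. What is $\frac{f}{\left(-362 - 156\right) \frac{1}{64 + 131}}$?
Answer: $\frac{10881}{259} \approx 42.012$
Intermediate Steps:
$f = - \frac{558}{5}$ ($f = \frac{1}{5} \left(-558\right) = - \frac{558}{5} \approx -111.6$)
$\frac{f}{\left(-362 - 156\right) \frac{1}{64 + 131}} = - \frac{558}{5 \frac{-362 - 156}{64 + 131}} = - \frac{558}{5 \left(- \frac{518}{195}\right)} = \left(- \frac{558}{5}\right) \left(- \frac{195}{518}\right) = \frac{10881}{259}$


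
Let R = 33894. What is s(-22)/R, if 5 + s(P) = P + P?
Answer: -7/4842 ≈ -0.0014457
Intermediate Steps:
s(P) = -5 + 2*P (s(P) = -5 + (P + P) = -5 + 2*P)
s(-22)/R = (-5 + 2*(-22))/33894 = (-5 - 44)*(1/33894) = -49*1/33894 = -7/4842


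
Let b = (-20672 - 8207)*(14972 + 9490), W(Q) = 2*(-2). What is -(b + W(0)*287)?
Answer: 706439246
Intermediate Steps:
W(Q) = -4
b = -706438098 (b = -28879*24462 = -706438098)
-(b + W(0)*287) = -(-706438098 - 4*287) = -(-706438098 - 1148) = -1*(-706439246) = 706439246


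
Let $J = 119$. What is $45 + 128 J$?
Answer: $15277$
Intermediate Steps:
$45 + 128 J = 45 + 128 \cdot 119 = 45 + 15232 = 15277$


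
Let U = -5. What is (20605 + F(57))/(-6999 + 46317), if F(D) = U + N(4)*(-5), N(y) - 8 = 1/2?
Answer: 13705/26212 ≈ 0.52285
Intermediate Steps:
N(y) = 17/2 (N(y) = 8 + 1/2 = 17/2)
F(D) = -95/2 (F(D) = -5 + (17/2)*(-5) = -5 - 85/2 = -95/2)
(20605 + F(57))/(-6999 + 46317) = (20605 - 95/2)/(-6999 + 46317) = (41115/2)/39318 = (41115/2)*(1/39318) = 13705/26212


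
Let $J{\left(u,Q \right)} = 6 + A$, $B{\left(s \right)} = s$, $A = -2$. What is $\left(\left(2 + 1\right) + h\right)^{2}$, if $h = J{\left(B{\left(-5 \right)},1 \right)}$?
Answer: $49$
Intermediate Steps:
$J{\left(u,Q \right)} = 4$ ($J{\left(u,Q \right)} = 6 - 2 = 4$)
$h = 4$
$\left(\left(2 + 1\right) + h\right)^{2} = \left(\left(2 + 1\right) + 4\right)^{2} = \left(3 + 4\right)^{2} = 7^{2} = 49$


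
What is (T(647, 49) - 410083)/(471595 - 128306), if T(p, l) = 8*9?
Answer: -410011/343289 ≈ -1.1944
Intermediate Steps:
T(p, l) = 72
(T(647, 49) - 410083)/(471595 - 128306) = (72 - 410083)/(471595 - 128306) = -410011/343289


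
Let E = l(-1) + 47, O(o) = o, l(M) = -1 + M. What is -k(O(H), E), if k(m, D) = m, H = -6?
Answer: 6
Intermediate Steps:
E = 45 (E = (-1 - 1) + 47 = -2 + 47 = 45)
-k(O(H), E) = -1*(-6) = 6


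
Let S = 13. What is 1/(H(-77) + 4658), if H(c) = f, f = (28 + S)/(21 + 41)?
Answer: 62/288837 ≈ 0.00021465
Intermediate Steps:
f = 41/62 (f = (28 + 13)/(21 + 41) = 41/62 ≈ 0.66129)
H(c) = 41/62
1/(H(-77) + 4658) = 1/(41/62 + 4658) = 1/(288837/62) = 62/288837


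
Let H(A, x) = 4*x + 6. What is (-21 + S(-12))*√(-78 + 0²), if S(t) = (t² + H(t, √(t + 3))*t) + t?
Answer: √78*(144 + 39*I) ≈ 1271.8 + 344.44*I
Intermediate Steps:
H(A, x) = 6 + 4*x
S(t) = t + t² + t*(6 + 4*√(3 + t)) (S(t) = (t² + (6 + 4*√(t + 3))*t) + t = (t² + (6 + 4*√(3 + t))*t) + t = (t² + t*(6 + 4*√(3 + t))) + t = t + t² + t*(6 + 4*√(3 + t)))
(-21 + S(-12))*√(-78 + 0²) = (-21 - 12*(7 - 12 + 4*√(3 - 12)))*√(-78 + 0²) = (-21 - 12*(7 - 12 + 4*√(-9)))*√(-78 + 0) = (-21 - 12*(7 - 12 + 4*(3*I)))*√(-78) = (-21 - 12*(7 - 12 + 12*I))*(I*√78) = (-21 - 12*(-5 + 12*I))*(I*√78) = (-21 + (60 - 144*I))*(I*√78) = (39 - 144*I)*(I*√78) = I*√78*(39 - 144*I)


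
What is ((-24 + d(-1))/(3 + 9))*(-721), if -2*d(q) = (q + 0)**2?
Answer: 35329/24 ≈ 1472.0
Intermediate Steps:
d(q) = -q**2/2 (d(q) = -(q + 0)**2/2 = -q**2/2)
((-24 + d(-1))/(3 + 9))*(-721) = ((-24 - 1/2*(-1)**2)/(3 + 9))*(-721) = ((-24 - 1/2*1)/12)*(-721) = ((-24 - 1/2)*(1/12))*(-721) = -49/2*1/12*(-721) = -49/24*(-721) = 35329/24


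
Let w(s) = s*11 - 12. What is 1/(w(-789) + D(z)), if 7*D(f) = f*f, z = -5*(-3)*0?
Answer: -1/8691 ≈ -0.00011506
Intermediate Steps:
z = 0 (z = 15*0 = 0)
w(s) = -12 + 11*s (w(s) = 11*s - 12 = -12 + 11*s)
D(f) = f²/7 (D(f) = (f*f)/7 = f²/7)
1/(w(-789) + D(z)) = 1/((-12 + 11*(-789)) + (⅐)*0²) = 1/((-12 - 8679) + (⅐)*0) = 1/(-8691 + 0) = 1/(-8691) = -1/8691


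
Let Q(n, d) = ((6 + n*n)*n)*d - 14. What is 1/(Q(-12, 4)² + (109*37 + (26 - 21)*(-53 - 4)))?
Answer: 1/52045544 ≈ 1.9214e-8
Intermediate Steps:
Q(n, d) = -14 + d*n*(6 + n²) (Q(n, d) = ((6 + n²)*n)*d - 14 = (n*(6 + n²))*d - 14 = d*n*(6 + n²) - 14 = -14 + d*n*(6 + n²))
1/(Q(-12, 4)² + (109*37 + (26 - 21)*(-53 - 4))) = 1/((-14 + 4*(-12)³ + 6*4*(-12))² + (109*37 + (26 - 21)*(-53 - 4))) = 1/((-14 + 4*(-1728) - 288)² + (4033 + 5*(-57))) = 1/((-14 - 6912 - 288)² + (4033 - 285)) = 1/((-7214)² + 3748) = 1/(52041796 + 3748) = 1/52045544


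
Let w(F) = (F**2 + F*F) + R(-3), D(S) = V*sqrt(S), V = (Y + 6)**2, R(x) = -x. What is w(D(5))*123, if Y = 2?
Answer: 5038449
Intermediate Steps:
V = 64 (V = (2 + 6)**2 = 8**2 = 64)
D(S) = 64*sqrt(S)
w(F) = 3 + 2*F**2 (w(F) = (F**2 + F*F) - 1*(-3) = (F**2 + F**2) + 3 = 2*F**2 + 3 = 3 + 2*F**2)
w(D(5))*123 = (3 + 2*(64*sqrt(5))**2)*123 = (3 + 2*20480)*123 = (3 + 40960)*123 = 40963*123 = 5038449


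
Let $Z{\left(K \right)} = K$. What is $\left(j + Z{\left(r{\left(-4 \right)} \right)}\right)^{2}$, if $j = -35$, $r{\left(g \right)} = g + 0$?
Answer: $1521$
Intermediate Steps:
$r{\left(g \right)} = g$
$\left(j + Z{\left(r{\left(-4 \right)} \right)}\right)^{2} = \left(-35 - 4\right)^{2} = \left(-39\right)^{2} = 1521$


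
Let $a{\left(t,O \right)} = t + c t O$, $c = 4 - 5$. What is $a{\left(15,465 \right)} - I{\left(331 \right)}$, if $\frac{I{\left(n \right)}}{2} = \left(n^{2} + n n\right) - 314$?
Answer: $-444576$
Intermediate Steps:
$c = -1$ ($c = 4 - 5 = -1$)
$I{\left(n \right)} = -628 + 4 n^{2}$ ($I{\left(n \right)} = 2 \left(\left(n^{2} + n n\right) - 314\right) = 2 \left(\left(n^{2} + n^{2}\right) - 314\right) = 2 \left(2 n^{2} - 314\right) = 2 \left(-314 + 2 n^{2}\right) = -628 + 4 n^{2}$)
$a{\left(t,O \right)} = t - O t$ ($a{\left(t,O \right)} = t - t O = t - O t$)
$a{\left(15,465 \right)} - I{\left(331 \right)} = 15 \left(1 - 465\right) - \left(-628 + 4 \cdot 331^{2}\right) = 15 \left(1 - 465\right) - \left(-628 + 4 \cdot 109561\right) = 15 \left(-464\right) - \left(-628 + 438244\right) = -6960 - 437616 = -444576$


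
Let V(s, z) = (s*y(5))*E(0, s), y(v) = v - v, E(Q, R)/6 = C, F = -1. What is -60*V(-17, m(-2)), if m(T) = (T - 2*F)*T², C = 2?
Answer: 0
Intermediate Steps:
E(Q, R) = 12 (E(Q, R) = 6*2 = 12)
y(v) = 0
m(T) = T²*(2 + T) (m(T) = (T - 2*(-1))*T² = (T + 2)*T² = (2 + T)*T² = T²*(2 + T))
V(s, z) = 0 (V(s, z) = (s*0)*12 = 0*12 = 0)
-60*V(-17, m(-2)) = -60*0 = 0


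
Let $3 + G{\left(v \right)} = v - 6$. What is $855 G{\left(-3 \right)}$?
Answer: $-10260$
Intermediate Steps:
$G{\left(v \right)} = -9 + v$ ($G{\left(v \right)} = -3 + \left(v - 6\right) = -3 + \left(-6 + v\right) = -9 + v$)
$855 G{\left(-3 \right)} = 855 \left(-9 - 3\right) = 855 \left(-12\right) = -10260$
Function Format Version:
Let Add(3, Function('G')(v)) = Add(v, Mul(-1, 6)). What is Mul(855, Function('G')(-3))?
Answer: -10260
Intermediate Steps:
Function('G')(v) = Add(-9, v) (Function('G')(v) = Add(-3, Add(v, Mul(-1, 6))) = Add(-3, Add(v, -6)) = Add(-3, Add(-6, v)) = Add(-9, v))
Mul(855, Function('G')(-3)) = Mul(855, Add(-9, -3)) = Mul(855, -12) = -10260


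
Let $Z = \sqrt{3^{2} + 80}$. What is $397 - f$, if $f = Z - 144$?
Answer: $541 - \sqrt{89} \approx 531.57$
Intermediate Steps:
$Z = \sqrt{89}$ ($Z = \sqrt{9 + 80} = \sqrt{89} \approx 9.434$)
$f = -144 + \sqrt{89}$ ($f = \sqrt{89} - 144 = -144 + \sqrt{89} \approx -134.57$)
$397 - f = 397 - \left(-144 + \sqrt{89}\right) = 397 + \left(144 - \sqrt{89}\right) = 541 - \sqrt{89}$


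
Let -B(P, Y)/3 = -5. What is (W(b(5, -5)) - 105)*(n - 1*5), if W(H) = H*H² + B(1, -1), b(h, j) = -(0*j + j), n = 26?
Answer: 735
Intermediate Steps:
B(P, Y) = 15 (B(P, Y) = -3*(-5) = 15)
b(h, j) = -j (b(h, j) = -(0 + j) = -j)
W(H) = 15 + H³ (W(H) = H*H² + 15 = H³ + 15 = 15 + H³)
(W(b(5, -5)) - 105)*(n - 1*5) = ((15 + (-1*(-5))³) - 105)*(26 - 1*5) = ((15 + 5³) - 105)*(26 - 5) = ((15 + 125) - 105)*21 = (140 - 105)*21 = 35*21 = 735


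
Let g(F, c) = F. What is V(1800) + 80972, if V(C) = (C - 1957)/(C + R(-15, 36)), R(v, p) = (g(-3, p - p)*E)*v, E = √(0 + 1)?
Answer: 149393183/1845 ≈ 80972.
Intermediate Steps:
E = 1 (E = √1 = 1)
R(v, p) = -3*v (R(v, p) = (-3*1)*v = -3*v)
V(C) = (-1957 + C)/(45 + C) (V(C) = (C - 1957)/(C - 3*(-15)) = (-1957 + C)/(C + 45) = (-1957 + C)/(45 + C))
V(1800) + 80972 = (-1957 + 1800)/(45 + 1800) + 80972 = -157/1845 + 80972 = 149393183/1845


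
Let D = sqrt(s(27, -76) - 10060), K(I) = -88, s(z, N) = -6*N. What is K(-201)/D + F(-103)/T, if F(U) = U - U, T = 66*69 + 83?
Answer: 44*I/49 ≈ 0.89796*I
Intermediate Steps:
D = 98*I (D = sqrt(-6*(-76) - 10060) = sqrt(456 - 10060) = sqrt(-9604) = 98*I ≈ 98.0*I)
T = 4637 (T = 4554 + 83 = 4637)
F(U) = 0
K(-201)/D + F(-103)/T = -88*(-I/98) + 0/4637 = -(-44)*I/49 + 0*(1/4637) = 44*I/49 + 0 = 44*I/49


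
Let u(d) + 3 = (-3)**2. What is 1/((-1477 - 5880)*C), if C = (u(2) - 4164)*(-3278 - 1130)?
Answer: -1/134842509648 ≈ -7.4161e-12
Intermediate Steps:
u(d) = 6 (u(d) = -3 + (-3)**2 = -3 + 9 = 6)
C = 18328464 (C = (6 - 4164)*(-3278 - 1130) = -4158*(-4408) = 18328464)
1/((-1477 - 5880)*C) = 1/(-1477 - 5880*18328464) = (1/18328464)/(-7357) = -1/7357*1/18328464 = -1/134842509648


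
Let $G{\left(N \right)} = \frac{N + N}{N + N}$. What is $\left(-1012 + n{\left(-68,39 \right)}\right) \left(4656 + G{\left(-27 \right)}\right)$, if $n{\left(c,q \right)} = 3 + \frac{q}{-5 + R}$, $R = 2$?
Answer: $-4759454$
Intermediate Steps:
$G{\left(N \right)} = 1$ ($G{\left(N \right)} = \frac{2 N}{2 N} = 2 N \frac{1}{2 N} = 1$)
$n{\left(c,q \right)} = 3 - \frac{q}{3}$ ($n{\left(c,q \right)} = 3 + \frac{q}{-5 + 2} = 3 + \frac{q}{-3} = 3 + q \left(- \frac{1}{3}\right) = 3 - \frac{q}{3}$)
$\left(-1012 + n{\left(-68,39 \right)}\right) \left(4656 + G{\left(-27 \right)}\right) = \left(-1012 + \left(3 - 13\right)\right) \left(4656 + 1\right) = \left(-1012 + \left(3 - 13\right)\right) 4657 = \left(-1012 - 10\right) 4657 = \left(-1022\right) 4657 = -4759454$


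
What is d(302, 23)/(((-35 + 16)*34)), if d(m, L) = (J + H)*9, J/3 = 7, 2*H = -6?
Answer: -81/323 ≈ -0.25077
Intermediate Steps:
H = -3 (H = (½)*(-6) = -3)
J = 21 (J = 3*7 = 21)
d(m, L) = 162 (d(m, L) = (21 - 3)*9 = 18*9 = 162)
d(302, 23)/(((-35 + 16)*34)) = 162/(((-35 + 16)*34)) = 162/((-19*34)) = 162/(-646) = 162*(-1/646) = -81/323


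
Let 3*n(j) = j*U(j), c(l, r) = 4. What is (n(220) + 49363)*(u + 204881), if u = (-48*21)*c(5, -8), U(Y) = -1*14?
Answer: 29124912641/3 ≈ 9.7083e+9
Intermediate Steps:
U(Y) = -14
u = -4032 (u = -48*21*4 = -1008*4 = -4032)
n(j) = -14*j/3 (n(j) = (j*(-14))/3 = (-14*j)/3 = -14*j/3)
(n(220) + 49363)*(u + 204881) = (-14/3*220 + 49363)*(-4032 + 204881) = (-3080/3 + 49363)*200849 = (145009/3)*200849 = 29124912641/3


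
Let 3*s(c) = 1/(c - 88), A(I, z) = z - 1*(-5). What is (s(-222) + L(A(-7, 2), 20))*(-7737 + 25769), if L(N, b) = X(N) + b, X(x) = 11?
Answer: 259922264/465 ≈ 5.5897e+5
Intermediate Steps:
A(I, z) = 5 + z (A(I, z) = z + 5 = 5 + z)
s(c) = 1/(3*(-88 + c)) (s(c) = 1/(3*(c - 88)) = 1/(3*(-88 + c)))
L(N, b) = 11 + b
(s(-222) + L(A(-7, 2), 20))*(-7737 + 25769) = (1/(3*(-88 - 222)) + (11 + 20))*(-7737 + 25769) = ((1/3)/(-310) + 31)*18032 = ((1/3)*(-1/310) + 31)*18032 = (-1/930 + 31)*18032 = (28829/930)*18032 = 259922264/465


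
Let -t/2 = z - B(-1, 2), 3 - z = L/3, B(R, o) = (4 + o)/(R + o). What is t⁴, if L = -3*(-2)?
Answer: 10000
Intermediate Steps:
B(R, o) = (4 + o)/(R + o)
L = 6
z = 1 (z = 3 - 6/3 = 3 - 1*2 = 3 - 2 = 1)
t = 10 (t = -2*(1 - (4 + 2)/(-1 + 2)) = -2*(1 - 6/1) = -2*(1 - 6) = -2*(-5) = 10)
t⁴ = 10⁴ = 10000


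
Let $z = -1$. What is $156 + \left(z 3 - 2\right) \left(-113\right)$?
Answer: $721$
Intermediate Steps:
$156 + \left(z 3 - 2\right) \left(-113\right) = 156 + \left(\left(-1\right) 3 - 2\right) \left(-113\right) = 156 + \left(-3 - 2\right) \left(-113\right) = 156 - -565 = 156 + 565 = 721$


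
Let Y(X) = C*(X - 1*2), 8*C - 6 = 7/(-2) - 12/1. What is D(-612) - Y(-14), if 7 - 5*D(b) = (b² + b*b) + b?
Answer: -748564/5 ≈ -1.4971e+5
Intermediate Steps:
C = -19/16 (C = ¾ + (7/(-2) - 12/1)/8 = ¾ + (7*(-½) - 12*1)/8 = ¾ + (-7/2 - 12)/8 = ¾ + (⅛)*(-31/2) = ¾ - 31/16 = -19/16 ≈ -1.1875)
Y(X) = 19/8 - 19*X/16 (Y(X) = -19*(X - 1*2)/16 = -19*(X - 2)/16 = -19*(-2 + X)/16 = 19/8 - 19*X/16)
D(b) = 7/5 - 2*b²/5 - b/5 (D(b) = 7/5 - ((b² + b*b) + b)/5 = 7/5 - ((b² + b²) + b)/5 = 7/5 - (2*b² + b)/5 = 7/5 - (b + 2*b²)/5 = 7/5 + (-2*b²/5 - b/5) = 7/5 - 2*b²/5 - b/5)
D(-612) - Y(-14) = (7/5 - ⅖*(-612)² - ⅕*(-612)) - (19/8 - 19/16*(-14)) = (7/5 - ⅖*374544 + 612/5) - (19/8 + 133/8) = (7/5 - 749088/5 + 612/5) - 1*19 = -748469/5 - 19 = -748564/5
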